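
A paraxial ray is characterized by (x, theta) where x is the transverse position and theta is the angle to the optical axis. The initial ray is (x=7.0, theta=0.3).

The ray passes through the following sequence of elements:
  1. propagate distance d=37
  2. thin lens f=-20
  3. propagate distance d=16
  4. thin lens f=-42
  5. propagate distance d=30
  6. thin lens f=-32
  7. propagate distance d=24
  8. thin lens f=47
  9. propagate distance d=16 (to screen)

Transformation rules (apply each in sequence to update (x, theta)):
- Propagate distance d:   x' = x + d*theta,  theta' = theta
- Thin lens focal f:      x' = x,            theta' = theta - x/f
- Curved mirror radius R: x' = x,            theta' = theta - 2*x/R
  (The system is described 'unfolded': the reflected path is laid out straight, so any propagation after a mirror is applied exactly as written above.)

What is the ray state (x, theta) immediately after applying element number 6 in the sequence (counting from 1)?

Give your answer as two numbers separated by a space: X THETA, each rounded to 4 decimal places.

Initial: x=7.0000 theta=0.3000
After 1 (propagate distance d=37): x=18.1000 theta=0.3000
After 2 (thin lens f=-20): x=18.1000 theta=1.2050
After 3 (propagate distance d=16): x=37.3800 theta=1.2050
After 4 (thin lens f=-42): x=37.3800 theta=2.0950
After 5 (propagate distance d=30): x=100.2300 theta=2.0950
After 6 (thin lens f=-32): x=100.2300 theta=16727/3200 (≈5.2272)
Rounded to 4 decimal places: x = 100.2300, theta = 5.2272

Answer: 100.2300 5.2272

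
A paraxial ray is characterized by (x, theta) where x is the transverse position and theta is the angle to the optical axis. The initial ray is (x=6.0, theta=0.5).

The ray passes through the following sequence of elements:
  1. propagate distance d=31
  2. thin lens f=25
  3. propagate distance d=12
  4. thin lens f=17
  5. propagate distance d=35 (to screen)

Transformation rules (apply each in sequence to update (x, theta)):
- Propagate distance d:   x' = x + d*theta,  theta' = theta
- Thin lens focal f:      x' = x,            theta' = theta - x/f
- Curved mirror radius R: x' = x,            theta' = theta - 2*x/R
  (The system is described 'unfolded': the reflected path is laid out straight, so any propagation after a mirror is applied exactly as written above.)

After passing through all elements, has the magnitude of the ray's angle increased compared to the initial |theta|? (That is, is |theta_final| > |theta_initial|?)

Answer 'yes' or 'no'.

Answer: yes

Derivation:
Initial: x=6.0000 theta=0.5000
After 1 (propagate distance d=31): x=21.5000 theta=0.5000
After 2 (thin lens f=25): x=21.5000 theta=-0.3600
After 3 (propagate distance d=12): x=17.1800 theta=-0.3600
After 4 (thin lens f=17): x=17.1800 theta=-233/170 (≈-1.3706)
After 5 (propagate distance d=35 (to screen)): x=-13086/425 (≈-30.7906) theta=-233/170 (≈-1.3706)
|theta_initial|=0.5000 |theta_final|=233/170 (≈1.3706) -> increased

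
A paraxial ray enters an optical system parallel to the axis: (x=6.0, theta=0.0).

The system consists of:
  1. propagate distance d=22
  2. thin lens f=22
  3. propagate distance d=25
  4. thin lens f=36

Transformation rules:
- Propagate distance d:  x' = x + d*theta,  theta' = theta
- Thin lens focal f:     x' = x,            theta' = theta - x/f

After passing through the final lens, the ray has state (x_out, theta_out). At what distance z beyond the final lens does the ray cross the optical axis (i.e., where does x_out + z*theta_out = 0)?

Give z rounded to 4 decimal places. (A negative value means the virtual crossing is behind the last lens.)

Initial: x=6.0000 theta=0.0000
After 1 (propagate distance d=22): x=6.0000 theta=0.0000
After 2 (thin lens f=22): x=6.0000 theta=-3/11 (≈-0.2727)
After 3 (propagate distance d=25): x=-9/11 (≈-0.8182) theta=-3/11 (≈-0.2727)
After 4 (thin lens f=36): x=-9/11 (≈-0.8182) theta=-0.2500
z_focus = -x_out/theta_out = -(-9/11)/(-0.2500) = -36/11 ≈ -3.2727
Rounded to 4 decimal places: z = -3.2727

Answer: -3.2727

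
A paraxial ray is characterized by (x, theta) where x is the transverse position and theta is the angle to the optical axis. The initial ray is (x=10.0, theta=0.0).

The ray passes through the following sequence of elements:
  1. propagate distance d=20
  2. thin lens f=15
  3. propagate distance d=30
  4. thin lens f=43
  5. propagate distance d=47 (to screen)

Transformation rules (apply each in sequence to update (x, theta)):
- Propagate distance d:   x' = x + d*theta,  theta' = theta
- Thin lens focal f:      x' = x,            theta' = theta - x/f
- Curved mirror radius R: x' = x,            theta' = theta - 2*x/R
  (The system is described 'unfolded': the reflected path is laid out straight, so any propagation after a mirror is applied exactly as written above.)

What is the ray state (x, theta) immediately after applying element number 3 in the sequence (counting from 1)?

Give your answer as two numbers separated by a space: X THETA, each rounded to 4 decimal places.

Initial: x=10.0000 theta=0.0000
After 1 (propagate distance d=20): x=10.0000 theta=0.0000
After 2 (thin lens f=15): x=10.0000 theta=-2/3 (≈-0.6667)
After 3 (propagate distance d=30): x=-10.0000 theta=-2/3 (≈-0.6667)
Rounded to 4 decimal places: x = -10.0000, theta = -0.6667

Answer: -10.0000 -0.6667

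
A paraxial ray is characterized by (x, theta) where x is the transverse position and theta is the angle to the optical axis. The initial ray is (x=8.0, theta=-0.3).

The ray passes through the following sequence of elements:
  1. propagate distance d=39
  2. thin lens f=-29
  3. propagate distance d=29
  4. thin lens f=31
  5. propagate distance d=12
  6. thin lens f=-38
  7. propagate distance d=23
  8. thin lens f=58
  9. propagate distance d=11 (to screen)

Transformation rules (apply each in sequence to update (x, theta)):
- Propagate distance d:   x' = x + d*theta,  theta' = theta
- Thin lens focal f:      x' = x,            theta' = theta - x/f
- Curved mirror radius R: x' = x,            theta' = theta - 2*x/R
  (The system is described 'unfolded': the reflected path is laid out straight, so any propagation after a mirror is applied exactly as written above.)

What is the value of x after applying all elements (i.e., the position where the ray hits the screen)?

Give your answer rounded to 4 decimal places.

Answer: -21.1326

Derivation:
Initial: x=8.0000 theta=-0.3000
After 1 (propagate distance d=39): x=-3.7000 theta=-0.3000
After 2 (thin lens f=-29): x=-3.7000 theta=-62/145 (≈-0.4276)
After 3 (propagate distance d=29): x=-16.1000 theta=-62/145 (≈-0.4276)
After 4 (thin lens f=31): x=-16.1000 theta=165/1798 (≈0.0918)
After 5 (propagate distance d=12): x=-134839/8990 (≈-14.9988) theta=165/1798 (≈0.0918)
After 6 (thin lens f=-38): x=-134839/8990 (≈-14.9988) theta=-103489/341620 (≈-0.3029)
After 7 (propagate distance d=23): x=-7504129/341620 (≈-21.9663) theta=-103489/341620 (≈-0.3029)
After 8 (thin lens f=58): x=-7504129/341620 (≈-21.9663) theta=1501767/19813960 (≈0.0758)
After 9 (propagate distance d=11 (to screen)): x=-83744009/3962792 (≈-21.1326) theta=1501767/19813960 (≈0.0758)
Rounded to 4 decimal places: x = -21.1326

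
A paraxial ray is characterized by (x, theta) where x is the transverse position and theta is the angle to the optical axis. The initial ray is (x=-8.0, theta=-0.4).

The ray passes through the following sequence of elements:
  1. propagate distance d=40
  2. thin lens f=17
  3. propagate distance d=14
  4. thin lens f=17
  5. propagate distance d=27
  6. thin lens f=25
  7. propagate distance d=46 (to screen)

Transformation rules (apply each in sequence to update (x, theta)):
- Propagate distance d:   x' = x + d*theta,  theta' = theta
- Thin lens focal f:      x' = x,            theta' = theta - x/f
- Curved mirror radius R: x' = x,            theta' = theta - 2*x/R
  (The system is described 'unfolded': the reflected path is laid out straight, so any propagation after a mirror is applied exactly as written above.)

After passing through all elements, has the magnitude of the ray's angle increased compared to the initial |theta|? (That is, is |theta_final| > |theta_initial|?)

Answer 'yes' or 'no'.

Initial: x=-8.0000 theta=-0.4000
After 1 (propagate distance d=40): x=-24.0000 theta=-0.4000
After 2 (thin lens f=17): x=-24.0000 theta=86/85 (≈1.0118)
After 3 (propagate distance d=14): x=-836/85 (≈-9.8353) theta=86/85 (≈1.0118)
After 4 (thin lens f=17): x=-836/85 (≈-9.8353) theta=2298/1445 (≈1.5903)
After 5 (propagate distance d=27): x=47834/1445 (≈33.1031) theta=2298/1445 (≈1.5903)
After 6 (thin lens f=25): x=47834/1445 (≈33.1031) theta=9616/36125 (≈0.2662)
After 7 (propagate distance d=46 (to screen)): x=1638186/36125 (≈45.3477) theta=9616/36125 (≈0.2662)
|theta_initial|=0.4000 |theta_final|=9616/36125 (≈0.2662) -> not increased

Answer: no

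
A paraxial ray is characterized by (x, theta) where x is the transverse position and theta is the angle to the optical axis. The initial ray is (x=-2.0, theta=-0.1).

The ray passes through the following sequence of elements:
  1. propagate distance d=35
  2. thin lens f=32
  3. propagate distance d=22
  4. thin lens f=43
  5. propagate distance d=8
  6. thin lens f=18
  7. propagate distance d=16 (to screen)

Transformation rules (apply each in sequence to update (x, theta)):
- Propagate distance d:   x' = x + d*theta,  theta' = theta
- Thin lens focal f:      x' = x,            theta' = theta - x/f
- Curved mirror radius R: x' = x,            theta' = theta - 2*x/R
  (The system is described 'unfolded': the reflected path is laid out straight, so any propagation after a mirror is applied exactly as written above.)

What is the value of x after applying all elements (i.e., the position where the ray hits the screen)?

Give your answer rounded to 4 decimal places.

Answer: 2.3176

Derivation:
Initial: x=-2.0000 theta=-0.1000
After 1 (propagate distance d=35): x=-5.5000 theta=-0.1000
After 2 (thin lens f=32): x=-5.5000 theta=23/320 (≈0.0719)
After 3 (propagate distance d=22): x=-627/160 (≈-3.9188) theta=23/320 (≈0.0719)
After 4 (thin lens f=43): x=-627/160 (≈-3.9188) theta=2243/13760 (≈0.1630)
After 5 (propagate distance d=8): x=-17989/6880 (≈-2.6147) theta=2243/13760 (≈0.1630)
After 6 (thin lens f=18): x=-17989/6880 (≈-2.6147) theta=1193/3870 (≈0.3083)
After 7 (propagate distance d=16 (to screen)): x=143507/61920 (≈2.3176) theta=1193/3870 (≈0.3083)
Rounded to 4 decimal places: x = 2.3176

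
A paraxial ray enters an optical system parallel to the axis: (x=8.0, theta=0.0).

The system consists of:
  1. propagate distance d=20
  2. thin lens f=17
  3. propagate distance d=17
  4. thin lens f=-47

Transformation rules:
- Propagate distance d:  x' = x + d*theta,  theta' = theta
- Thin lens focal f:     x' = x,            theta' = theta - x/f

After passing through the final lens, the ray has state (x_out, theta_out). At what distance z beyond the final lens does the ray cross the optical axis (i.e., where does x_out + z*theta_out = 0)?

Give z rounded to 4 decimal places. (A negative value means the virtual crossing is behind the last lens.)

Answer: 0.0000

Derivation:
Initial: x=8.0000 theta=0.0000
After 1 (propagate distance d=20): x=8.0000 theta=0.0000
After 2 (thin lens f=17): x=8.0000 theta=-8/17 (≈-0.4706)
After 3 (propagate distance d=17): x=0.0000 theta=-8/17 (≈-0.4706)
After 4 (thin lens f=-47): x=0.0000 theta=-8/17 (≈-0.4706)
z_focus = -x_out/theta_out = -(0.0000)/(-8/17) = 0.0000
Rounded to 4 decimal places: z = 0.0000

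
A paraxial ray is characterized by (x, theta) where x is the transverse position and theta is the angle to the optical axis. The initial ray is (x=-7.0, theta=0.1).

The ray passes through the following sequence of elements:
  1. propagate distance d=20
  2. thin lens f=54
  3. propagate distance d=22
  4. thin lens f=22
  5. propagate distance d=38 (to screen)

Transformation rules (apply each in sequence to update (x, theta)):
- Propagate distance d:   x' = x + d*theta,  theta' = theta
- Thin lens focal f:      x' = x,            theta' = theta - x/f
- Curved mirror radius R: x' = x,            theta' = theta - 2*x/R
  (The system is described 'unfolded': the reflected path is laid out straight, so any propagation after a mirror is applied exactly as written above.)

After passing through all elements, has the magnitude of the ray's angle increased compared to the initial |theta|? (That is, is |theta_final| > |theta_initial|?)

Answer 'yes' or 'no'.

Initial: x=-7.0000 theta=0.1000
After 1 (propagate distance d=20): x=-5.0000 theta=0.1000
After 2 (thin lens f=54): x=-5.0000 theta=26/135 (≈0.1926)
After 3 (propagate distance d=22): x=-103/135 (≈-0.7630) theta=26/135 (≈0.1926)
After 4 (thin lens f=22): x=-103/135 (≈-0.7630) theta=5/22 (≈0.2273)
After 5 (propagate distance d=38 (to screen)): x=11692/1485 (≈7.8734) theta=5/22 (≈0.2273)
|theta_initial|=0.1000 |theta_final|=5/22 (≈0.2273) -> increased

Answer: yes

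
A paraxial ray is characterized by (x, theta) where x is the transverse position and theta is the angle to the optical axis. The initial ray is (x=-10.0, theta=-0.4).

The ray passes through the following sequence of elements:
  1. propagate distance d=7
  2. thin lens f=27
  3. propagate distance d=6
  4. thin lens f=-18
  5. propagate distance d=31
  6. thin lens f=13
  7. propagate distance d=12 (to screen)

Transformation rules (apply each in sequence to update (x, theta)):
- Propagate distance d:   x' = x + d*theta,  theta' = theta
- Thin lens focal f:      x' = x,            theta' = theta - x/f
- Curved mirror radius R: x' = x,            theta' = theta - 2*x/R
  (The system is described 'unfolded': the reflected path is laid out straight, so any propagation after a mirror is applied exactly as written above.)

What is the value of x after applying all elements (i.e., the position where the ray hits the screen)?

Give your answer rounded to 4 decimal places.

Answer: -9.7588

Derivation:
Initial: x=-10.0000 theta=-0.4000
After 1 (propagate distance d=7): x=-12.8000 theta=-0.4000
After 2 (thin lens f=27): x=-12.8000 theta=2/27 (≈0.0741)
After 3 (propagate distance d=6): x=-556/45 (≈-12.3556) theta=2/27 (≈0.0741)
After 4 (thin lens f=-18): x=-556/45 (≈-12.3556) theta=-248/405 (≈-0.6123)
After 5 (propagate distance d=31): x=-12692/405 (≈-31.3383) theta=-248/405 (≈-0.6123)
After 6 (thin lens f=13): x=-12692/405 (≈-31.3383) theta=1052/585 (≈1.7983)
After 7 (propagate distance d=12 (to screen)): x=-10276/1053 (≈-9.7588) theta=1052/585 (≈1.7983)
Rounded to 4 decimal places: x = -9.7588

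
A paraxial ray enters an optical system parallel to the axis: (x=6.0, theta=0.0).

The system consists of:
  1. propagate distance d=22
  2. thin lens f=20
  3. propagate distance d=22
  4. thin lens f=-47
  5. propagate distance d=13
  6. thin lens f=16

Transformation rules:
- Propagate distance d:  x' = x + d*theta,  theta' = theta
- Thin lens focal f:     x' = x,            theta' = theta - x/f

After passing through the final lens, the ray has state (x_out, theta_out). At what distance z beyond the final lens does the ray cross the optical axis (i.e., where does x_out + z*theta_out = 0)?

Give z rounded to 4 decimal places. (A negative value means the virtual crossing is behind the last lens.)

Answer: -220.6792

Derivation:
Initial: x=6.0000 theta=0.0000
After 1 (propagate distance d=22): x=6.0000 theta=0.0000
After 2 (thin lens f=20): x=6.0000 theta=-0.3000
After 3 (propagate distance d=22): x=-0.6000 theta=-0.3000
After 4 (thin lens f=-47): x=-0.6000 theta=-147/470 (≈-0.3128)
After 5 (propagate distance d=13): x=-2193/470 (≈-4.6660) theta=-147/470 (≈-0.3128)
After 6 (thin lens f=16): x=-2193/470 (≈-4.6660) theta=-159/7520 (≈-0.0211)
z_focus = -x_out/theta_out = -(-2193/470)/(-159/7520) = -11696/53 ≈ -220.6792
Rounded to 4 decimal places: z = -220.6792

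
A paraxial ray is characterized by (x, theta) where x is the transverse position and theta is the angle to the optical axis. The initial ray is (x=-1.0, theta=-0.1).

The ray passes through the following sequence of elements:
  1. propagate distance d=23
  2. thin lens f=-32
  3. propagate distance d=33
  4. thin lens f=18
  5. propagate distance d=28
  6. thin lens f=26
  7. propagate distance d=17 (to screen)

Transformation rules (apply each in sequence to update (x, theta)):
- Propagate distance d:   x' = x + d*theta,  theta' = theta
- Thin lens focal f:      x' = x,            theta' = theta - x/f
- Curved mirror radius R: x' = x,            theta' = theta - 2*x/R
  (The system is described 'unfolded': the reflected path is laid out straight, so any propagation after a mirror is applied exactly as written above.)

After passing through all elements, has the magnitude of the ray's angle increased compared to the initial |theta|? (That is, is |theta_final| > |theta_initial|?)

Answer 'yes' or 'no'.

Answer: yes

Derivation:
Initial: x=-1.0000 theta=-0.1000
After 1 (propagate distance d=23): x=-3.3000 theta=-0.1000
After 2 (thin lens f=-32): x=-3.3000 theta=-13/64 (≈-0.2031)
After 3 (propagate distance d=33): x=-3201/320 (≈-10.0031) theta=-13/64 (≈-0.2031)
After 4 (thin lens f=18): x=-3201/320 (≈-10.0031) theta=677/1920 (≈0.3526)
After 5 (propagate distance d=28): x=-25/192 (≈-0.1302) theta=677/1920 (≈0.3526)
After 6 (thin lens f=26): x=-25/192 (≈-0.1302) theta=4463/12480 (≈0.3576)
After 7 (propagate distance d=17 (to screen)): x=37123/6240 (≈5.9492) theta=4463/12480 (≈0.3576)
|theta_initial|=0.1000 |theta_final|=4463/12480 (≈0.3576) -> increased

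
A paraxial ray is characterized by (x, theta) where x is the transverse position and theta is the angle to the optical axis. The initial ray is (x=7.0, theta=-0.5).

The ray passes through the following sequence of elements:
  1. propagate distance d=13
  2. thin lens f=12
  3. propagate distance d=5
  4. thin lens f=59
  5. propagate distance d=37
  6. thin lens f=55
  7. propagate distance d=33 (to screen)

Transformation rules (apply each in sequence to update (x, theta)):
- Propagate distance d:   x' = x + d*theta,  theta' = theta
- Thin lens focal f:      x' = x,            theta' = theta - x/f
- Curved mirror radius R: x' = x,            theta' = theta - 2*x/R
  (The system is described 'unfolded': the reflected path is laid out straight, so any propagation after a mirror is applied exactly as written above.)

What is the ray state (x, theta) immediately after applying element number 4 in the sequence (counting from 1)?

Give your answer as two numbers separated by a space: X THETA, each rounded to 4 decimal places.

Initial: x=7.0000 theta=-0.5000
After 1 (propagate distance d=13): x=0.5000 theta=-0.5000
After 2 (thin lens f=12): x=0.5000 theta=-13/24 (≈-0.5417)
After 3 (propagate distance d=5): x=-53/24 (≈-2.2083) theta=-13/24 (≈-0.5417)
After 4 (thin lens f=59): x=-53/24 (≈-2.2083) theta=-119/236 (≈-0.5042)
Rounded to 4 decimal places: x = -2.2083, theta = -0.5042

Answer: -2.2083 -0.5042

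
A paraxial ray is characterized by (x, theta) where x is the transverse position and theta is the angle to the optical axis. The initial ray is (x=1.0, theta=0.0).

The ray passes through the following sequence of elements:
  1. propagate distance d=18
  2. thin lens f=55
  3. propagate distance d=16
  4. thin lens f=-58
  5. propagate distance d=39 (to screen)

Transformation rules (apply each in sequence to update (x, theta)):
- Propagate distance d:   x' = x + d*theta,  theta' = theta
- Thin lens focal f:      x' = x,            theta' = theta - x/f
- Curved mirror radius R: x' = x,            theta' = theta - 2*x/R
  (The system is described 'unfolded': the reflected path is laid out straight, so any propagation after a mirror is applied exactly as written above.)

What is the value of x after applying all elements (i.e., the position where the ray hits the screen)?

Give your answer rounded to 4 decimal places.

Initial: x=1.0000 theta=0.0000
After 1 (propagate distance d=18): x=1.0000 theta=0.0000
After 2 (thin lens f=55): x=1.0000 theta=-1/55 (≈-0.0182)
After 3 (propagate distance d=16): x=39/55 (≈0.7091) theta=-1/55 (≈-0.0182)
After 4 (thin lens f=-58): x=39/55 (≈0.7091) theta=-19/3190 (≈-0.0060)
After 5 (propagate distance d=39 (to screen)): x=1521/3190 (≈0.4768) theta=-19/3190 (≈-0.0060)
Rounded to 4 decimal places: x = 0.4768

Answer: 0.4768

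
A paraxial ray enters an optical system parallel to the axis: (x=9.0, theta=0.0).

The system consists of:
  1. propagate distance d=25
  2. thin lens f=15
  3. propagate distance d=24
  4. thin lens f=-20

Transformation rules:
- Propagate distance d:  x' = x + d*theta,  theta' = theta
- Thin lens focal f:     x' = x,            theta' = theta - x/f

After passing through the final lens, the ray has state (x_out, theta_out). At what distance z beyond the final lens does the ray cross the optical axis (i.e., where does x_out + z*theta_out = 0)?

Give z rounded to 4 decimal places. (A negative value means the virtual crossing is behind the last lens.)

Initial: x=9.0000 theta=0.0000
After 1 (propagate distance d=25): x=9.0000 theta=0.0000
After 2 (thin lens f=15): x=9.0000 theta=-0.6000
After 3 (propagate distance d=24): x=-5.4000 theta=-0.6000
After 4 (thin lens f=-20): x=-5.4000 theta=-0.8700
z_focus = -x_out/theta_out = -(-5.4000)/(-0.8700) = -180/29 ≈ -6.2069
Rounded to 4 decimal places: z = -6.2069

Answer: -6.2069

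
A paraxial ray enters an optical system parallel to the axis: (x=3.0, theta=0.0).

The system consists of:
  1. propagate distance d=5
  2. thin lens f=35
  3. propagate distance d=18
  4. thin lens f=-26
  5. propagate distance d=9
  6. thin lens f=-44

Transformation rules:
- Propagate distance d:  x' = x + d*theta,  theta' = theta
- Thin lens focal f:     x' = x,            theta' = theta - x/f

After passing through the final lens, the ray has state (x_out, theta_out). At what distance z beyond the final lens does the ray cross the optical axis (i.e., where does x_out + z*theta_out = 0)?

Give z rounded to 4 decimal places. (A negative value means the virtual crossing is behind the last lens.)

Answer: 453.8286

Derivation:
Initial: x=3.0000 theta=0.0000
After 1 (propagate distance d=5): x=3.0000 theta=0.0000
After 2 (thin lens f=35): x=3.0000 theta=-3/35 (≈-0.0857)
After 3 (propagate distance d=18): x=51/35 (≈1.4571) theta=-3/35 (≈-0.0857)
After 4 (thin lens f=-26): x=51/35 (≈1.4571) theta=-27/910 (≈-0.0297)
After 5 (propagate distance d=9): x=1083/910 (≈1.1901) theta=-27/910 (≈-0.0297)
After 6 (thin lens f=-44): x=1083/910 (≈1.1901) theta=-3/1144 (≈-0.0026)
z_focus = -x_out/theta_out = -(1083/910)/(-3/1144) = 15884/35 ≈ 453.8286
Rounded to 4 decimal places: z = 453.8286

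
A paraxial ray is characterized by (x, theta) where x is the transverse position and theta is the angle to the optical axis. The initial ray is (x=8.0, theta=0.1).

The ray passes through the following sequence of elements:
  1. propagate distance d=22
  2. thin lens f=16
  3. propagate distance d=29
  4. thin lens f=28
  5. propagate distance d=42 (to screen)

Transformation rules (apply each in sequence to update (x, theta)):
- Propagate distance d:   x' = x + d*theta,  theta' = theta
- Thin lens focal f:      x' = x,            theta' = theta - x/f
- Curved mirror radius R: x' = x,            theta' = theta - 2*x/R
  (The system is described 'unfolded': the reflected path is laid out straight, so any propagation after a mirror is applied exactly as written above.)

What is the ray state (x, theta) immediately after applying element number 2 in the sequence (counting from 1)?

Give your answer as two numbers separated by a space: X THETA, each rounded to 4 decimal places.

Initial: x=8.0000 theta=0.1000
After 1 (propagate distance d=22): x=10.2000 theta=0.1000
After 2 (thin lens f=16): x=10.2000 theta=-0.5375
Rounded to 4 decimal places: x = 10.2000, theta = -0.5375

Answer: 10.2000 -0.5375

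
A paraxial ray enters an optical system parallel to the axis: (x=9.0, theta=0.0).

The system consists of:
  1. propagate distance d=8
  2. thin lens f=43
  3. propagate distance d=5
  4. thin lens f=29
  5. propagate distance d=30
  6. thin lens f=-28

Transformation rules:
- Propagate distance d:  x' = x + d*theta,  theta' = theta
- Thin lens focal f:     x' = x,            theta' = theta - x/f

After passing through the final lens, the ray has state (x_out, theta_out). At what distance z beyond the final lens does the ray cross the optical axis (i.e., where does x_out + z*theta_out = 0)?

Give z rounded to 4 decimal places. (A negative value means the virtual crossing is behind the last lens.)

Initial: x=9.0000 theta=0.0000
After 1 (propagate distance d=8): x=9.0000 theta=0.0000
After 2 (thin lens f=43): x=9.0000 theta=-9/43 (≈-0.2093)
After 3 (propagate distance d=5): x=342/43 (≈7.9535) theta=-9/43 (≈-0.2093)
After 4 (thin lens f=29): x=342/43 (≈7.9535) theta=-603/1247 (≈-0.4836)
After 5 (propagate distance d=30): x=-8172/1247 (≈-6.5533) theta=-603/1247 (≈-0.4836)
After 6 (thin lens f=-28): x=-8172/1247 (≈-6.5533) theta=-216/301 (≈-0.7176)
z_focus = -x_out/theta_out = -(-8172/1247)/(-216/301) = -1589/174 ≈ -9.1322
Rounded to 4 decimal places: z = -9.1322

Answer: -9.1322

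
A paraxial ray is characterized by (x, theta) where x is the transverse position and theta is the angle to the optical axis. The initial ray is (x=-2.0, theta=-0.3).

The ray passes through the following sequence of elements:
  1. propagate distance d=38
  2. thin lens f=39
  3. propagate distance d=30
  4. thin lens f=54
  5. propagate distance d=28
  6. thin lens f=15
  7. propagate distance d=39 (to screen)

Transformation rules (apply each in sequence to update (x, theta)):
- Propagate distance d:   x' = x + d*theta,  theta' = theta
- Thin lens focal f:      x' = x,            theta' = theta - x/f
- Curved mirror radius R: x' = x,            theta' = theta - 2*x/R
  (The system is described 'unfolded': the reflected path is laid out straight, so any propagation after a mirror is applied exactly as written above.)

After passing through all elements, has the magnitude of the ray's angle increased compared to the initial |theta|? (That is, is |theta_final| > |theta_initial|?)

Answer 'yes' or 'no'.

Initial: x=-2.0000 theta=-0.3000
After 1 (propagate distance d=38): x=-13.4000 theta=-0.3000
After 2 (thin lens f=39): x=-13.4000 theta=17/390 (≈0.0436)
After 3 (propagate distance d=30): x=-786/65 (≈-12.0923) theta=17/390 (≈0.0436)
After 4 (thin lens f=54): x=-786/65 (≈-12.0923) theta=313/1170 (≈0.2675)
After 5 (propagate distance d=28): x=-2692/585 (≈-4.6017) theta=313/1170 (≈0.2675)
After 6 (thin lens f=15): x=-2692/585 (≈-4.6017) theta=10079/17550 (≈0.5743)
After 7 (propagate distance d=39 (to screen)): x=104107/5850 (≈17.7961) theta=10079/17550 (≈0.5743)
|theta_initial|=0.3000 |theta_final|=10079/17550 (≈0.5743) -> increased

Answer: yes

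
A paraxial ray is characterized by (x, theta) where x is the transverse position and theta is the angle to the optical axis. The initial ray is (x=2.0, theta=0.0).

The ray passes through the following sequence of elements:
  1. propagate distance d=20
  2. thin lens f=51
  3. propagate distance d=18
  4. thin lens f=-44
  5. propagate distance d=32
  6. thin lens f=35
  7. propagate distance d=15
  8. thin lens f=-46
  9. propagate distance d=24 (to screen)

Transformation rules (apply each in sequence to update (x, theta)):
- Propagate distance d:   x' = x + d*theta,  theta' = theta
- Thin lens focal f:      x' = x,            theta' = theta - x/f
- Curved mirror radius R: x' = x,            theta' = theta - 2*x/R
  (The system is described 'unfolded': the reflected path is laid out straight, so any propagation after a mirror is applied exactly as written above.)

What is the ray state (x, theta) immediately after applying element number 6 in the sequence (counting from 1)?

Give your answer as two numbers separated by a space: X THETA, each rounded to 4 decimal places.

Answer: 0.9804 -0.0378

Derivation:
Initial: x=2.0000 theta=0.0000
After 1 (propagate distance d=20): x=2.0000 theta=0.0000
After 2 (thin lens f=51): x=2.0000 theta=-2/51 (≈-0.0392)
After 3 (propagate distance d=18): x=22/17 (≈1.2941) theta=-2/51 (≈-0.0392)
After 4 (thin lens f=-44): x=22/17 (≈1.2941) theta=-1/102 (≈-0.0098)
After 5 (propagate distance d=32): x=50/51 (≈0.9804) theta=-1/102 (≈-0.0098)
After 6 (thin lens f=35): x=50/51 (≈0.9804) theta=-9/238 (≈-0.0378)
Rounded to 4 decimal places: x = 0.9804, theta = -0.0378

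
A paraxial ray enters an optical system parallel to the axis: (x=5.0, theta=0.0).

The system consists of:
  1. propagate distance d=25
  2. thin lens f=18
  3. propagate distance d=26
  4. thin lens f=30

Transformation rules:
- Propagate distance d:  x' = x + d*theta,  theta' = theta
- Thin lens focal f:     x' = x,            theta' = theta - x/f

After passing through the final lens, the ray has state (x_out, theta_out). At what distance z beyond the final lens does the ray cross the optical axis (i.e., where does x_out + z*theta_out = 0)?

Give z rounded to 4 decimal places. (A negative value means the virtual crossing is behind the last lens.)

Answer: -10.9091

Derivation:
Initial: x=5.0000 theta=0.0000
After 1 (propagate distance d=25): x=5.0000 theta=0.0000
After 2 (thin lens f=18): x=5.0000 theta=-5/18 (≈-0.2778)
After 3 (propagate distance d=26): x=-20/9 (≈-2.2222) theta=-5/18 (≈-0.2778)
After 4 (thin lens f=30): x=-20/9 (≈-2.2222) theta=-11/54 (≈-0.2037)
z_focus = -x_out/theta_out = -(-20/9)/(-11/54) = -120/11 ≈ -10.9091
Rounded to 4 decimal places: z = -10.9091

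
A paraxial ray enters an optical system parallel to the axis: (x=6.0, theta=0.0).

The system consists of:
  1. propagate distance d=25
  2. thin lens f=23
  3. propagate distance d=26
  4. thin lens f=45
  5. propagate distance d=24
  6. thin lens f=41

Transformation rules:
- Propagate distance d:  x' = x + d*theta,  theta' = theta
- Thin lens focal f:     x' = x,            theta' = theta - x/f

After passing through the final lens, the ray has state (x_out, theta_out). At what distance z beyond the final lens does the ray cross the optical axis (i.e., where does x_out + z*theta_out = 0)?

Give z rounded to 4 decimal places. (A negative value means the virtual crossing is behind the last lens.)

Initial: x=6.0000 theta=0.0000
After 1 (propagate distance d=25): x=6.0000 theta=0.0000
After 2 (thin lens f=23): x=6.0000 theta=-6/23 (≈-0.2609)
After 3 (propagate distance d=26): x=-18/23 (≈-0.7826) theta=-6/23 (≈-0.2609)
After 4 (thin lens f=45): x=-18/23 (≈-0.7826) theta=-28/115 (≈-0.2435)
After 5 (propagate distance d=24): x=-762/115 (≈-6.6261) theta=-28/115 (≈-0.2435)
After 6 (thin lens f=41): x=-762/115 (≈-6.6261) theta=-386/4715 (≈-0.0819)
z_focus = -x_out/theta_out = -(-762/115)/(-386/4715) = -15621/193 ≈ -80.9378
Rounded to 4 decimal places: z = -80.9378

Answer: -80.9378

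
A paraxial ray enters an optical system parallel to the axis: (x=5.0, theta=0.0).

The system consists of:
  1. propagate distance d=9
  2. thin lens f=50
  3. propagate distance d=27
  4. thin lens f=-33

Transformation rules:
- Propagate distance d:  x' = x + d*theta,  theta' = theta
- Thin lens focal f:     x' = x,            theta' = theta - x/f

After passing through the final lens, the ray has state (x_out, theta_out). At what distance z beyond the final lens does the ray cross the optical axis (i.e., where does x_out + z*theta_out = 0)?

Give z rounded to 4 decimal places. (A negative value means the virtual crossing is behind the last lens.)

Answer: 75.9000

Derivation:
Initial: x=5.0000 theta=0.0000
After 1 (propagate distance d=9): x=5.0000 theta=0.0000
After 2 (thin lens f=50): x=5.0000 theta=-0.1000
After 3 (propagate distance d=27): x=2.3000 theta=-0.1000
After 4 (thin lens f=-33): x=2.3000 theta=-1/33 (≈-0.0303)
z_focus = -x_out/theta_out = -(2.3000)/(-1/33) = 75.9000
Rounded to 4 decimal places: z = 75.9000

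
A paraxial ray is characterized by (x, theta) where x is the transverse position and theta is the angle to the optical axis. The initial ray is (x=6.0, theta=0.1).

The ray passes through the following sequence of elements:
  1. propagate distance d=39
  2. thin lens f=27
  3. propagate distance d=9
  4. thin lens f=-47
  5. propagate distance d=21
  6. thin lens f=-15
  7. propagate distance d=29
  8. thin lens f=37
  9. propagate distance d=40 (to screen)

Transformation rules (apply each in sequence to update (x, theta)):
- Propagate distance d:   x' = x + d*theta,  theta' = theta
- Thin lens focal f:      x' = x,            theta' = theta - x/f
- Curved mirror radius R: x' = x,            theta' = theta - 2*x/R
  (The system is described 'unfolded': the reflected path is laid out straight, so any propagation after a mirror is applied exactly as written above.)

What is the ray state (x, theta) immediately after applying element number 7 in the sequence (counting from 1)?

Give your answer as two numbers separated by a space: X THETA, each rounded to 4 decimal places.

Answer: 12.2974 0.2430

Derivation:
Initial: x=6.0000 theta=0.1000
After 1 (propagate distance d=39): x=9.9000 theta=0.1000
After 2 (thin lens f=27): x=9.9000 theta=-4/15 (≈-0.2667)
After 3 (propagate distance d=9): x=7.5000 theta=-4/15 (≈-0.2667)
After 4 (thin lens f=-47): x=7.5000 theta=-151/1410 (≈-0.1071)
After 5 (propagate distance d=21): x=1234/235 (≈5.2511) theta=-151/1410 (≈-0.1071)
After 6 (thin lens f=-15): x=1234/235 (≈5.2511) theta=571/2350 (≈0.2430)
After 7 (propagate distance d=29): x=28899/2350 (≈12.2974) theta=571/2350 (≈0.2430)
Rounded to 4 decimal places: x = 12.2974, theta = 0.2430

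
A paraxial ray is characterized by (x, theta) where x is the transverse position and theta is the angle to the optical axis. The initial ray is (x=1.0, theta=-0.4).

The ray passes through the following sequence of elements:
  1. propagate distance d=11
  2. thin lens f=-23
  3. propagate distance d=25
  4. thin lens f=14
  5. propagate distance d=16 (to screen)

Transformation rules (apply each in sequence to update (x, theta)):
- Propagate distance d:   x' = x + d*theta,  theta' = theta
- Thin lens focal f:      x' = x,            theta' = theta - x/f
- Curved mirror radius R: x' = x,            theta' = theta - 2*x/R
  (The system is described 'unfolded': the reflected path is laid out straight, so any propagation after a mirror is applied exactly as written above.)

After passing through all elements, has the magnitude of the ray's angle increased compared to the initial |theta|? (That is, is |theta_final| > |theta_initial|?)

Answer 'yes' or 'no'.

Initial: x=1.0000 theta=-0.4000
After 1 (propagate distance d=11): x=-3.4000 theta=-0.4000
After 2 (thin lens f=-23): x=-3.4000 theta=-63/115 (≈-0.5478)
After 3 (propagate distance d=25): x=-1966/115 (≈-17.0957) theta=-63/115 (≈-0.5478)
After 4 (thin lens f=14): x=-1966/115 (≈-17.0957) theta=542/805 (≈0.6733)
After 5 (propagate distance d=16 (to screen)): x=-1018/161 (≈-6.3230) theta=542/805 (≈0.6733)
|theta_initial|=0.4000 |theta_final|=542/805 (≈0.6733) -> increased

Answer: yes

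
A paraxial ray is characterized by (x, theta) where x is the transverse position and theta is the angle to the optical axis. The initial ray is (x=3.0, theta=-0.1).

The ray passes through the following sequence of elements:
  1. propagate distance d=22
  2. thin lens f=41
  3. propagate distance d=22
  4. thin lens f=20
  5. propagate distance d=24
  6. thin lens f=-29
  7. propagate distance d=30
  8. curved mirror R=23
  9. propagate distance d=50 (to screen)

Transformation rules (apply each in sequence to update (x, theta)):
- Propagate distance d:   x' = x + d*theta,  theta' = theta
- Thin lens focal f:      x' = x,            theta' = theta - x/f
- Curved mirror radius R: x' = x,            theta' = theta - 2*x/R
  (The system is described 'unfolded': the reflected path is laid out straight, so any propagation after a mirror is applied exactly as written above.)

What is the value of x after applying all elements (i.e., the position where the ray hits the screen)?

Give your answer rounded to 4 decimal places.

Answer: 14.1444

Derivation:
Initial: x=3.0000 theta=-0.1000
After 1 (propagate distance d=22): x=0.8000 theta=-0.1000
After 2 (thin lens f=41): x=0.8000 theta=-49/410 (≈-0.1195)
After 3 (propagate distance d=22): x=-75/41 (≈-1.8293) theta=-49/410 (≈-0.1195)
After 4 (thin lens f=20): x=-75/41 (≈-1.8293) theta=-23/820 (≈-0.0280)
After 5 (propagate distance d=24): x=-513/205 (≈-2.5024) theta=-23/820 (≈-0.0280)
After 6 (thin lens f=-29): x=-513/205 (≈-2.5024) theta=-2719/23780 (≈-0.1143)
After 7 (propagate distance d=30): x=-70539/11890 (≈-5.9326) theta=-2719/23780 (≈-0.1143)
After 8 (curved mirror R=23): x=-70539/11890 (≈-5.9326) theta=219619/546940 (≈0.4015)
After 9 (propagate distance d=50 (to screen)): x=66691/4715 (≈14.1444) theta=219619/546940 (≈0.4015)
Rounded to 4 decimal places: x = 14.1444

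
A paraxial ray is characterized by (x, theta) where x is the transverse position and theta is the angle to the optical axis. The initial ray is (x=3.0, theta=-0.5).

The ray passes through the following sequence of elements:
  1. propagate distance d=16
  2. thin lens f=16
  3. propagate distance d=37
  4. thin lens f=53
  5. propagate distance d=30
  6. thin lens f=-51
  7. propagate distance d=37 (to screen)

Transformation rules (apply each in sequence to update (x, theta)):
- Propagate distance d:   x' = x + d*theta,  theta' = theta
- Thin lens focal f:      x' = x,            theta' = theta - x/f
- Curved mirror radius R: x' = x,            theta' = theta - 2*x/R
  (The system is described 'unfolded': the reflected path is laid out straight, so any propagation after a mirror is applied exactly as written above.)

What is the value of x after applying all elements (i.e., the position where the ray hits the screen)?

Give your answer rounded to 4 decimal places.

Answer: -17.2484

Derivation:
Initial: x=3.0000 theta=-0.5000
After 1 (propagate distance d=16): x=-5.0000 theta=-0.5000
After 2 (thin lens f=16): x=-5.0000 theta=-0.1875
After 3 (propagate distance d=37): x=-11.9375 theta=-0.1875
After 4 (thin lens f=53): x=-11.9375 theta=2/53 (≈0.0377)
After 5 (propagate distance d=30): x=-9163/848 (≈-10.8054) theta=2/53 (≈0.0377)
After 6 (thin lens f=-51): x=-9163/848 (≈-10.8054) theta=-443/2544 (≈-0.1741)
After 7 (propagate distance d=37 (to screen)): x=-5485/318 (≈-17.2484) theta=-443/2544 (≈-0.1741)
Rounded to 4 decimal places: x = -17.2484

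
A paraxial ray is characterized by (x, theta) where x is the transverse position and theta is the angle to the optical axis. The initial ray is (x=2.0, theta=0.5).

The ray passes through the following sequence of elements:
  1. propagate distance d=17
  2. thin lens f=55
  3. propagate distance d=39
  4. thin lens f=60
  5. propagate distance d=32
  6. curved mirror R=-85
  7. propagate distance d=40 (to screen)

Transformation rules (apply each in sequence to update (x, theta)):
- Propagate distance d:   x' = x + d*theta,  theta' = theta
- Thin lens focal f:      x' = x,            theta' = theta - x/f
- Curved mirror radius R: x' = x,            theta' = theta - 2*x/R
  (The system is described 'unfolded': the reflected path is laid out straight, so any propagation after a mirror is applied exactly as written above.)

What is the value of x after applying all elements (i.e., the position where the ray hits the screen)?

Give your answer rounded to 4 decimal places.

Initial: x=2.0000 theta=0.5000
After 1 (propagate distance d=17): x=10.5000 theta=0.5000
After 2 (thin lens f=55): x=10.5000 theta=17/55 (≈0.3091)
After 3 (propagate distance d=39): x=2481/110 (≈22.5545) theta=17/55 (≈0.3091)
After 4 (thin lens f=60): x=2481/110 (≈22.5545) theta=-147/2200 (≈-0.0668)
After 5 (propagate distance d=32): x=11229/550 (≈20.4164) theta=-147/2200 (≈-0.0668)
After 6 (curved mirror R=-85): x=11229/550 (≈20.4164) theta=77337/187000 (≈0.4136)
After 7 (propagate distance d=40 (to screen)): x=345567/9350 (≈36.9590) theta=77337/187000 (≈0.4136)
Rounded to 4 decimal places: x = 36.9590

Answer: 36.9590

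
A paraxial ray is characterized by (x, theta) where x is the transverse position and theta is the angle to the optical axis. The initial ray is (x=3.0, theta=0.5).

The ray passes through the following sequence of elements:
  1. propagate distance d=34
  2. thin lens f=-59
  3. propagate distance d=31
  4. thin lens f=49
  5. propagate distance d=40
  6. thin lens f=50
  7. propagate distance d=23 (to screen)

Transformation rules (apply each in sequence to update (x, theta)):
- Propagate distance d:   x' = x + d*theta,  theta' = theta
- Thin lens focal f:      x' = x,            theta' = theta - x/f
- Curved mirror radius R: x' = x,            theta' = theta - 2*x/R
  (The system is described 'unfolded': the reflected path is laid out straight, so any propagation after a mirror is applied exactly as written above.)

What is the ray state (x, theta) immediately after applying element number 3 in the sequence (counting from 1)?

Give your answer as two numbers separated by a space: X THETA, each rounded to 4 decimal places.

Initial: x=3.0000 theta=0.5000
After 1 (propagate distance d=34): x=20.0000 theta=0.5000
After 2 (thin lens f=-59): x=20.0000 theta=99/118 (≈0.8390)
After 3 (propagate distance d=31): x=5429/118 (≈46.0085) theta=99/118 (≈0.8390)
Rounded to 4 decimal places: x = 46.0085, theta = 0.8390

Answer: 46.0085 0.8390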